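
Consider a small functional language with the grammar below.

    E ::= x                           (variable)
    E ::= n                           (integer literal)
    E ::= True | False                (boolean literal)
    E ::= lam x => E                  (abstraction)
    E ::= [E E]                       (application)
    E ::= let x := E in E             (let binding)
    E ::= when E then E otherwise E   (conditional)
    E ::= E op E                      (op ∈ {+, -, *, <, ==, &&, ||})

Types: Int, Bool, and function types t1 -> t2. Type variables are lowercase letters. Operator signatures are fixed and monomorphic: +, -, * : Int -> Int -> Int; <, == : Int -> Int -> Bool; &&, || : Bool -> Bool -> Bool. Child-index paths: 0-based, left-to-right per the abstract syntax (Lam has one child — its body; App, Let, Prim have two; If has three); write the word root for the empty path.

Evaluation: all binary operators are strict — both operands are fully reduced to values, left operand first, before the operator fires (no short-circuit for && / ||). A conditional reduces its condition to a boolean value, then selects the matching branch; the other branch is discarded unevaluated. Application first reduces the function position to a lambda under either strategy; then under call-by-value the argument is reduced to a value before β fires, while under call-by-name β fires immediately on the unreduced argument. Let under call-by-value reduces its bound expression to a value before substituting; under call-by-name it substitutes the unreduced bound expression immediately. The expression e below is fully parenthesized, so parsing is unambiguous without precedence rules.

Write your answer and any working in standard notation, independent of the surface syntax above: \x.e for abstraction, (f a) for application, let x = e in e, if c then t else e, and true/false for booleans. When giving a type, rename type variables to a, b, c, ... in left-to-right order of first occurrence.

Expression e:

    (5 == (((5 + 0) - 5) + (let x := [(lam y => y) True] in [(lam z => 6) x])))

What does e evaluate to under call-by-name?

Answer: false

Trace:
step 0: (5 == (((5 + 0) - 5) + (let x = ((\y.y) true) in ((\z.6) x))))
step 1: [delta@1.0.0] (5 == ((5 - 5) + (let x = ((\y.y) true) in ((\z.6) x))))
step 2: [delta@1.0] (5 == (0 + (let x = ((\y.y) true) in ((\z.6) x))))
step 3: [let@1.1] (5 == (0 + ((\z.6) ((\y.y) true))))
step 4: [beta@1.1] (5 == (0 + 6))
step 5: [delta@1] (5 == 6)
step 6: [delta@root] false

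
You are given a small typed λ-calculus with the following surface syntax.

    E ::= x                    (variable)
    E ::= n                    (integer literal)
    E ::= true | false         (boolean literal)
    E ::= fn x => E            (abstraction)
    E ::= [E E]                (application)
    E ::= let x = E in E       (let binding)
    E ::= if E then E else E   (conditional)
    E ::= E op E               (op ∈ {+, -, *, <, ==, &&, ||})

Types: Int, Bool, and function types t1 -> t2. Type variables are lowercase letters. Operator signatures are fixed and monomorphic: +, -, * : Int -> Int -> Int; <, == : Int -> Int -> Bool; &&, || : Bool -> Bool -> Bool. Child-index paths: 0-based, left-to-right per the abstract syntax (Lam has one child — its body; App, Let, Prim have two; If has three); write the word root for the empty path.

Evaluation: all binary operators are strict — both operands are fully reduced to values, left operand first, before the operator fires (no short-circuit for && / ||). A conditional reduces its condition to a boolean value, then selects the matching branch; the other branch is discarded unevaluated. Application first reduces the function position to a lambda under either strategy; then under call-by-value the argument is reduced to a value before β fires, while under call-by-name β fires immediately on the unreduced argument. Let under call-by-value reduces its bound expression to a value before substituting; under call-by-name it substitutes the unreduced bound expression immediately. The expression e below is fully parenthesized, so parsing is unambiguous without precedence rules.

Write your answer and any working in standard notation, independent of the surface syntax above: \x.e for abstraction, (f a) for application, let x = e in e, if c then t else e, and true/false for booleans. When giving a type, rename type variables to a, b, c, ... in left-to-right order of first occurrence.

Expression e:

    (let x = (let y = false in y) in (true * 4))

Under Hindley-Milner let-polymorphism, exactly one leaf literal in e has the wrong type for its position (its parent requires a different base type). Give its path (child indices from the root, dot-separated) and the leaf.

Working:
let y : Bool
y : Bool
let x : Bool
  unify Bool ~ Int
  FAIL: mismatch Bool ~ Int

Answer: 1.0 : true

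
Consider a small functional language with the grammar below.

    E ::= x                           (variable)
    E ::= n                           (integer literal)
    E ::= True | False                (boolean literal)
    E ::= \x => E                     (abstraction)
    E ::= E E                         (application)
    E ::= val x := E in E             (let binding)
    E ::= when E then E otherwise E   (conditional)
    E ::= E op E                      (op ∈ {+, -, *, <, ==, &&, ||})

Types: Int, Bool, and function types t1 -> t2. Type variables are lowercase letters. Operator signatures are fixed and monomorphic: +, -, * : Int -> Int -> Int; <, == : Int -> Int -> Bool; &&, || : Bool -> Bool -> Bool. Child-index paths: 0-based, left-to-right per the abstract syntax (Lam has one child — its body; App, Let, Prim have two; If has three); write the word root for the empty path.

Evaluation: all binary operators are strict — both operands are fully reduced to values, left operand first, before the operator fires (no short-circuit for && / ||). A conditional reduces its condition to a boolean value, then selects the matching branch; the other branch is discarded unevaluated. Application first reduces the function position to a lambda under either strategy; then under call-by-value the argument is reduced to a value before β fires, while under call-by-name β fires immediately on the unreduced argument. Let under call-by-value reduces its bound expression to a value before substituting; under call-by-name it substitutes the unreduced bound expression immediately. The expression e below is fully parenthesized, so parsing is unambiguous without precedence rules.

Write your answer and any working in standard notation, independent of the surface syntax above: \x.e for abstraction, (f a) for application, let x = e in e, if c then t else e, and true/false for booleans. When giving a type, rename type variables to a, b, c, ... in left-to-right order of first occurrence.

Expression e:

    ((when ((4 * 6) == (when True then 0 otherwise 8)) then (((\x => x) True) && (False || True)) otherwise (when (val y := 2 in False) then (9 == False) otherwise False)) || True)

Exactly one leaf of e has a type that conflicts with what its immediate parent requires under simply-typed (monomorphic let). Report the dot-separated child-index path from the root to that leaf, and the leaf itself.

Trace:
  unify Int ~ Int
  unify Int ~ Int
  unify Int ~ Int
  unify Bool ~ Bool
  unify Int ~ Int
  unify Int ~ Int
  unify Bool ~ Bool
x : a
\x._ : a -> a
  unify a -> a ~ Bool -> b
  unify a ~ Bool
  unify Bool ~ b
_ _ : Bool
  unify Bool ~ Bool
  unify Bool ~ Bool
  unify Bool ~ Bool
  unify Bool ~ Bool
let y : Int
  unify Bool ~ Bool
  unify Int ~ Int
  unify Bool ~ Int
  FAIL: mismatch Bool ~ Int

Answer: 0.2.1.1 : false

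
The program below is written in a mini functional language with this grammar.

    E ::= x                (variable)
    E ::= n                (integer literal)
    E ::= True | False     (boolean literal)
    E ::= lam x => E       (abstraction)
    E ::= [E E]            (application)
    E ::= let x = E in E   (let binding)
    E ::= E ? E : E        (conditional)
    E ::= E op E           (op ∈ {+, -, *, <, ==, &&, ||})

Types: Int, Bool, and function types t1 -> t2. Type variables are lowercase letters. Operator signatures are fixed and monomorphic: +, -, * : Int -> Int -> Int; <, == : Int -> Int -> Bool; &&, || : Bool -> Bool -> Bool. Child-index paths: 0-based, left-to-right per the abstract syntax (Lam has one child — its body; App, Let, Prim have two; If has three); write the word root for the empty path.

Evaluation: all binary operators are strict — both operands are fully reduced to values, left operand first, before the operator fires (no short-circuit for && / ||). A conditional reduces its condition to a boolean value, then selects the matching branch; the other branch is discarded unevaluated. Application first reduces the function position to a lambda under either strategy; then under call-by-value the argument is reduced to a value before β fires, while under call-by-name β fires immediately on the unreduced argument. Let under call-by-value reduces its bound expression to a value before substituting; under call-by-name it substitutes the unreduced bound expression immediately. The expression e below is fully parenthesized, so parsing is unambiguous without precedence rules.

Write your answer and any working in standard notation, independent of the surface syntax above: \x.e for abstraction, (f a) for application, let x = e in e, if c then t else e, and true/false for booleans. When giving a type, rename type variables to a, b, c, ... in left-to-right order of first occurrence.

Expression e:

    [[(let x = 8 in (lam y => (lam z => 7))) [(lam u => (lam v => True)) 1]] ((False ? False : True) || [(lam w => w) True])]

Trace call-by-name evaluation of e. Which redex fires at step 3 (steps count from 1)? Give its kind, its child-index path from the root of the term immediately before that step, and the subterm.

Working:
step 0: (((let x = 8 in (\y.(\z.7))) ((\u.(\v.true)) 1)) ((if false then false else true) || ((\w.w) true)))
step 1: [let@0.0] (((\y.(\z.7)) ((\u.(\v.true)) 1)) ((if false then false else true) || ((\w.w) true)))
step 2: [beta@0] ((\z.7) ((if false then false else true) || ((\w.w) true)))
step 3: [beta@root] 7

Answer: beta at root : ((\z.7) ((if false then false else true) || ((\w.w) true)))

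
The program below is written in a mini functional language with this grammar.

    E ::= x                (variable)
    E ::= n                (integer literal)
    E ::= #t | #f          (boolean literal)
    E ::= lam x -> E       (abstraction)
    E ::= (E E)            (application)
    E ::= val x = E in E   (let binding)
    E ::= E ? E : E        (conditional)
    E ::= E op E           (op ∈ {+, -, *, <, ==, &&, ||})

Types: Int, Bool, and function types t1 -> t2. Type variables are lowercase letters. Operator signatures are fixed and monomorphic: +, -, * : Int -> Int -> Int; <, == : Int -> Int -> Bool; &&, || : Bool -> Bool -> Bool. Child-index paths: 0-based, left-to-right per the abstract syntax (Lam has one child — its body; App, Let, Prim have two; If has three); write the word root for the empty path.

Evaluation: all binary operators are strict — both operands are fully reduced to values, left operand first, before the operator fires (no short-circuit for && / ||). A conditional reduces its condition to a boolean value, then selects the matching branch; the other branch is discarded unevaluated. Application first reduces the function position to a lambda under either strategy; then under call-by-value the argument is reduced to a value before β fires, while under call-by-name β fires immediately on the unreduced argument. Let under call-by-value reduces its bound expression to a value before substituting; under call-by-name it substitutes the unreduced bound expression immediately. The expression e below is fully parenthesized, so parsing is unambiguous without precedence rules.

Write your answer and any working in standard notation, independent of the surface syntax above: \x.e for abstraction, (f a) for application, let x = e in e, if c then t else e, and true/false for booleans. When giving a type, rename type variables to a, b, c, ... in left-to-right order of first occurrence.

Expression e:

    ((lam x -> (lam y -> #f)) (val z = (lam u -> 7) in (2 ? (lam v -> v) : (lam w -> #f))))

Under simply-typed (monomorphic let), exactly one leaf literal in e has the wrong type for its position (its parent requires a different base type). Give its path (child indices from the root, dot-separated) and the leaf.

Trace:
\y._ : b -> Bool
\x._ : a -> b -> Bool
\u._ : c -> Int
let z : c -> Int
  unify Int ~ Bool
  FAIL: mismatch Int ~ Bool

Answer: 1.1.0 : 2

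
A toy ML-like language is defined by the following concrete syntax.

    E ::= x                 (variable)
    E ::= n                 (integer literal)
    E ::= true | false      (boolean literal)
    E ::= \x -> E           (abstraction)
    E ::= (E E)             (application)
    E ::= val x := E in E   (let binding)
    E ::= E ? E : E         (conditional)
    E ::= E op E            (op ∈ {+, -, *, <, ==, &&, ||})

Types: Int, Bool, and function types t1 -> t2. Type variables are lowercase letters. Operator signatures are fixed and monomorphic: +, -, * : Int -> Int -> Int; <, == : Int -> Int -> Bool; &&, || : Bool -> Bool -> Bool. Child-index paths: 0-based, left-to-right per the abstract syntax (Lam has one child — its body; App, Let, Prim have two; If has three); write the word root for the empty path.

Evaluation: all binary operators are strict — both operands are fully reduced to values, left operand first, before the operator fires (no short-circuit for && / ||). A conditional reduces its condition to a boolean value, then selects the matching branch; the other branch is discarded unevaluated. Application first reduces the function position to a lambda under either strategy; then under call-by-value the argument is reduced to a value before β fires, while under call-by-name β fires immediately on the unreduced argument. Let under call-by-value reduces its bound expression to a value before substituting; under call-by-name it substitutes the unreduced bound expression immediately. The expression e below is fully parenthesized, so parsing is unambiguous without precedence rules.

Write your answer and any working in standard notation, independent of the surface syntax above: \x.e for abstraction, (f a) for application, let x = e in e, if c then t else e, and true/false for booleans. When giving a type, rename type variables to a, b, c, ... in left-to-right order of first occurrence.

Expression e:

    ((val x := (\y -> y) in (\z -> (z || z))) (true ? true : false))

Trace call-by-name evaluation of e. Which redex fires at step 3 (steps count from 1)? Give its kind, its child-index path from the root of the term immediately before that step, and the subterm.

Derivation:
step 0: ((let x = (\y.y) in (\z.(z || z))) (if true then true else false))
step 1: [let@0] ((\z.(z || z)) (if true then true else false))
step 2: [beta@root] ((if true then true else false) || (if true then true else false))
step 3: [if@0] (true || (if true then true else false))

Answer: if at 0 : (if true then true else false)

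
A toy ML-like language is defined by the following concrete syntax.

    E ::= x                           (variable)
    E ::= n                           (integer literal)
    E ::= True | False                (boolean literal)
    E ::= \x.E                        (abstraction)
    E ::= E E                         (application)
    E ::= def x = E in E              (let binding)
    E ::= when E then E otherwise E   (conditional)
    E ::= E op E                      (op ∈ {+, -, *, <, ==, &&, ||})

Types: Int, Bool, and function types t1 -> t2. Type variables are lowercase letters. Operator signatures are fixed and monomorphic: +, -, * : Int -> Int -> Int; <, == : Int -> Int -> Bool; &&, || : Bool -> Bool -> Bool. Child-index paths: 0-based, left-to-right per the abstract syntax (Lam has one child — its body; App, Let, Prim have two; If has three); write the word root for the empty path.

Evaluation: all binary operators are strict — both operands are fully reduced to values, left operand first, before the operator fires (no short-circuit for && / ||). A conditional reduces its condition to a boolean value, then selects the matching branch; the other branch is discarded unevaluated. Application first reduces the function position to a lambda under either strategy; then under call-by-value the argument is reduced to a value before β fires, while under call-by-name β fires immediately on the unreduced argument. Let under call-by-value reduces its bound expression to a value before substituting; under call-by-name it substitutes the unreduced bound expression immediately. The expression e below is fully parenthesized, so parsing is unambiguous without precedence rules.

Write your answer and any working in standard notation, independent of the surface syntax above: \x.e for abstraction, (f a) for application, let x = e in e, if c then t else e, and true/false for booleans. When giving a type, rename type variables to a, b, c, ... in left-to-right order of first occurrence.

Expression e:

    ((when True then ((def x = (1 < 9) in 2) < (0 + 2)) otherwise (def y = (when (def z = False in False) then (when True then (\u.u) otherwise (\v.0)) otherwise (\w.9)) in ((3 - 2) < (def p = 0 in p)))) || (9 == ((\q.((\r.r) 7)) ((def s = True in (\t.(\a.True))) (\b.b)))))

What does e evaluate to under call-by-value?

Answer: false

Derivation:
step 0: ((if true then ((let x = (1 < 9) in 2) < (0 + 2)) else (let y = (if (let z = false in false) then (if true then (\u.u) else (\v.0)) else (\w.9)) in ((3 - 2) < (let p = 0 in p)))) || (9 == ((\q.((\r.r) 7)) ((let s = true in (\t.(\a.true))) (\b.b)))))
step 1: [if@0] (((let x = (1 < 9) in 2) < (0 + 2)) || (9 == ((\q.((\r.r) 7)) ((let s = true in (\t.(\a.true))) (\b.b)))))
step 2: [delta@0.0.0] (((let x = true in 2) < (0 + 2)) || (9 == ((\q.((\r.r) 7)) ((let s = true in (\t.(\a.true))) (\b.b)))))
step 3: [let@0.0] ((2 < (0 + 2)) || (9 == ((\q.((\r.r) 7)) ((let s = true in (\t.(\a.true))) (\b.b)))))
step 4: [delta@0.1] ((2 < 2) || (9 == ((\q.((\r.r) 7)) ((let s = true in (\t.(\a.true))) (\b.b)))))
step 5: [delta@0] (false || (9 == ((\q.((\r.r) 7)) ((let s = true in (\t.(\a.true))) (\b.b)))))
step 6: [let@1.1.1.0] (false || (9 == ((\q.((\r.r) 7)) ((\t.(\a.true)) (\b.b)))))
step 7: [beta@1.1.1] (false || (9 == ((\q.((\r.r) 7)) (\a.true))))
step 8: [beta@1.1] (false || (9 == ((\r.r) 7)))
step 9: [beta@1.1] (false || (9 == 7))
step 10: [delta@1] (false || false)
step 11: [delta@root] false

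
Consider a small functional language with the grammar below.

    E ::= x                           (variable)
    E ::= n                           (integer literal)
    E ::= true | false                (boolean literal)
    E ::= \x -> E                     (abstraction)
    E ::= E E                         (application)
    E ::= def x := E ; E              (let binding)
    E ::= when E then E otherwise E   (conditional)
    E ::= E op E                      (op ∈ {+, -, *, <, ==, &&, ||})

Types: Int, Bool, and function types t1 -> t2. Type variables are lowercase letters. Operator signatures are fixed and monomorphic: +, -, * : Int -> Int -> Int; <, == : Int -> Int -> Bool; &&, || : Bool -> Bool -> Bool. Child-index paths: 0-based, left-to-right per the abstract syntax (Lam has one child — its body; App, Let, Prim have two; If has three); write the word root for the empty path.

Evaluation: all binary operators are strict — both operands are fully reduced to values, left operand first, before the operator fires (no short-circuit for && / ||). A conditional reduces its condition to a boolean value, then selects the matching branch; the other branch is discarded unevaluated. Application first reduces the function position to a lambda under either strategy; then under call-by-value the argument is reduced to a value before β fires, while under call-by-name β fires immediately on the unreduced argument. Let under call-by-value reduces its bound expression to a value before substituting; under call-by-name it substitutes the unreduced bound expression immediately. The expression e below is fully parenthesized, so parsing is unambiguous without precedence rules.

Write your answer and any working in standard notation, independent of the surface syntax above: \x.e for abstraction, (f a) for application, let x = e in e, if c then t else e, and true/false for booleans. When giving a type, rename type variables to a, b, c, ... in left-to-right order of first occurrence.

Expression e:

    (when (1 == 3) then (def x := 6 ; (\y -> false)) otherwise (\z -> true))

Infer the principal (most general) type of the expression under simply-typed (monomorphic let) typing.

Answer: a -> Bool

Working:
  unify Int ~ Int
  unify Int ~ Int
  unify Bool ~ Bool
let x : Int
\y._ : a -> Bool
\z._ : b -> Bool
  unify a -> Bool ~ b -> Bool
  unify a ~ b
  unify Bool ~ Bool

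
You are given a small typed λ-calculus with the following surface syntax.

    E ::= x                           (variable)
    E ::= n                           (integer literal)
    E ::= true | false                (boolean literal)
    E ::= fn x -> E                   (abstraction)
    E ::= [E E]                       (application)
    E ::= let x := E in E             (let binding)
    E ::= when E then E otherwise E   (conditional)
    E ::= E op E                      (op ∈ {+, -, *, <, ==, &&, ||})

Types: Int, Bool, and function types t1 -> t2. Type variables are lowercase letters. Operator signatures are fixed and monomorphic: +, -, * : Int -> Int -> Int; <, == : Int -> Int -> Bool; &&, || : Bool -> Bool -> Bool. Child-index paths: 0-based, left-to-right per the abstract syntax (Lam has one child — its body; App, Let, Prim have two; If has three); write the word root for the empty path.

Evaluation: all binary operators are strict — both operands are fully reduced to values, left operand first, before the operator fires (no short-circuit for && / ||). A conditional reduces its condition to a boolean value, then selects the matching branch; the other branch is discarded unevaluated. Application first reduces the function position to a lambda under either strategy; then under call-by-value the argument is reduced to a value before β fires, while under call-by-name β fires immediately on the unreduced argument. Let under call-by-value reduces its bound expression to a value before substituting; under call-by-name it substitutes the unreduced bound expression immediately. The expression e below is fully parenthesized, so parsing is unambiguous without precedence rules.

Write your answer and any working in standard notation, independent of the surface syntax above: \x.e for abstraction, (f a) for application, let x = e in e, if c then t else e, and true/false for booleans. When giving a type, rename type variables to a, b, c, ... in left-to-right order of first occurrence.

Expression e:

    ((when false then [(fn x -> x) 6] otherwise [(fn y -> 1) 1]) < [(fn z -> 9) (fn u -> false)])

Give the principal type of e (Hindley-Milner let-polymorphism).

Working:
  unify Bool ~ Bool
x : a
\x._ : a -> a
  unify a -> a ~ Int -> b
  unify a ~ Int
  unify Int ~ b
_ _ : Int
\y._ : c -> Int
  unify c -> Int ~ Int -> d
  unify c ~ Int
  unify Int ~ d
_ _ : Int
  unify Int ~ Int
  unify Int ~ Int
\z._ : e -> Int
\u._ : f -> Bool
  unify e -> Int ~ (f -> Bool) -> g
  unify e ~ f -> Bool
  unify Int ~ g
_ _ : Int
  unify Int ~ Int

Answer: Bool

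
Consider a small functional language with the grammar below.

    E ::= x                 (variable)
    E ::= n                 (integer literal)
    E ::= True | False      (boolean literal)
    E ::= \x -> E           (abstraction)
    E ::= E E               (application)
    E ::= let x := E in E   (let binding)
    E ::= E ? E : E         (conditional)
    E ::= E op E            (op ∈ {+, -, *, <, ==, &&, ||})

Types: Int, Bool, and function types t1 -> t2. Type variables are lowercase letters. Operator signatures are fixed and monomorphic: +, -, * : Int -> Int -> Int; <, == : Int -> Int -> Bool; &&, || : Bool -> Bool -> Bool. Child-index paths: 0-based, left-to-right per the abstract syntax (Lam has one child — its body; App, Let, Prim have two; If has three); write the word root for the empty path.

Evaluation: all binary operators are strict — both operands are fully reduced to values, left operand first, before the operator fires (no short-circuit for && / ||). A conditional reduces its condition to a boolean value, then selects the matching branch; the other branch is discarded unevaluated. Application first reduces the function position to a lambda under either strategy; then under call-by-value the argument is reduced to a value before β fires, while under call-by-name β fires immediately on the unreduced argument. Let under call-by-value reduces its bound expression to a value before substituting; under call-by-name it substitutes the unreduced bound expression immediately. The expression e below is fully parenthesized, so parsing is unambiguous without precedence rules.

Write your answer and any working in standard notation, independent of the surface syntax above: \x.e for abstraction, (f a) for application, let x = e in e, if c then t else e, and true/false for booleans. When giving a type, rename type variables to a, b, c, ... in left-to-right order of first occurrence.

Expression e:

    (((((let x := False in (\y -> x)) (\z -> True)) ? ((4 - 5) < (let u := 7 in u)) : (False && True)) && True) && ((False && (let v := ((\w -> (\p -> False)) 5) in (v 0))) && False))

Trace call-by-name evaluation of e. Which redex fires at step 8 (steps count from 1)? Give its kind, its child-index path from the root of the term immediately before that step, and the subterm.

Working:
step 0: (((if ((let x = false in (\y.x)) (\z.true)) then ((4 - 5) < (let u = 7 in u)) else (false && true)) && true) && ((false && (let v = ((\w.(\p.false)) 5) in (v 0))) && false))
step 1: [let@0.0.0.0] (((if ((\y.false) (\z.true)) then ((4 - 5) < (let u = 7 in u)) else (false && true)) && true) && ((false && (let v = ((\w.(\p.false)) 5) in (v 0))) && false))
step 2: [beta@0.0.0] (((if false then ((4 - 5) < (let u = 7 in u)) else (false && true)) && true) && ((false && (let v = ((\w.(\p.false)) 5) in (v 0))) && false))
step 3: [if@0.0] (((false && true) && true) && ((false && (let v = ((\w.(\p.false)) 5) in (v 0))) && false))
step 4: [delta@0.0] ((false && true) && ((false && (let v = ((\w.(\p.false)) 5) in (v 0))) && false))
step 5: [delta@0] (false && ((false && (let v = ((\w.(\p.false)) 5) in (v 0))) && false))
step 6: [let@1.0.1] (false && ((false && (((\w.(\p.false)) 5) 0)) && false))
step 7: [beta@1.0.1.0] (false && ((false && ((\p.false) 0)) && false))
step 8: [beta@1.0.1] (false && ((false && false) && false))

Answer: beta at 1.0.1 : ((\p.false) 0)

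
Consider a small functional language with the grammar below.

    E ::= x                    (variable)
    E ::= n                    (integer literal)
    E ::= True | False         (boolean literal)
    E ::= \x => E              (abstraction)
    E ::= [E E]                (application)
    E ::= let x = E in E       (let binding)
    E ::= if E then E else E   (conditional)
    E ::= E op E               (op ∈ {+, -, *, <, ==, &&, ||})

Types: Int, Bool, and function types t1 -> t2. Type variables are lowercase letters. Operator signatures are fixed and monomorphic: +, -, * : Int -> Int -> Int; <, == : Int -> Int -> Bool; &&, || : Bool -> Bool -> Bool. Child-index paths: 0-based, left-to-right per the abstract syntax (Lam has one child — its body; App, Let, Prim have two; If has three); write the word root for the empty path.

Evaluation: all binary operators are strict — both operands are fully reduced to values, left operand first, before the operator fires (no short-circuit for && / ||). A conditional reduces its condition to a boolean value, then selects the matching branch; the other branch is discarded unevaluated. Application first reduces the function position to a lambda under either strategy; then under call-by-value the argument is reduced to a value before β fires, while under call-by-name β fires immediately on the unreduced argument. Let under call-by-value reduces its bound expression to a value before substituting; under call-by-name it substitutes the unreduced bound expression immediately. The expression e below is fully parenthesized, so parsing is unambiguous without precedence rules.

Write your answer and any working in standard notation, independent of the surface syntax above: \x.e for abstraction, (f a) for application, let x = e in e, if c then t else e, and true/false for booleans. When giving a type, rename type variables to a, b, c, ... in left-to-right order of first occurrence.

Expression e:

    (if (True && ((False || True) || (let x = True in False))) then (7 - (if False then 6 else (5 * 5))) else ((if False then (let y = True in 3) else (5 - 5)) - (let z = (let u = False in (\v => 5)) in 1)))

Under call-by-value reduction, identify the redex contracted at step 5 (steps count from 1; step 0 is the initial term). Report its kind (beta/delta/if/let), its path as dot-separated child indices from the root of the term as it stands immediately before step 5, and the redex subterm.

Working:
step 0: (if (true && ((false || true) || (let x = true in false))) then (7 - (if false then 6 else (5 * 5))) else ((if false then (let y = true in 3) else (5 - 5)) - (let z = (let u = false in (\v.5)) in 1)))
step 1: [delta@0.1.0] (if (true && (true || (let x = true in false))) then (7 - (if false then 6 else (5 * 5))) else ((if false then (let y = true in 3) else (5 - 5)) - (let z = (let u = false in (\v.5)) in 1)))
step 2: [let@0.1.1] (if (true && (true || false)) then (7 - (if false then 6 else (5 * 5))) else ((if false then (let y = true in 3) else (5 - 5)) - (let z = (let u = false in (\v.5)) in 1)))
step 3: [delta@0.1] (if (true && true) then (7 - (if false then 6 else (5 * 5))) else ((if false then (let y = true in 3) else (5 - 5)) - (let z = (let u = false in (\v.5)) in 1)))
step 4: [delta@0] (if true then (7 - (if false then 6 else (5 * 5))) else ((if false then (let y = true in 3) else (5 - 5)) - (let z = (let u = false in (\v.5)) in 1)))
step 5: [if@root] (7 - (if false then 6 else (5 * 5)))

Answer: if at root : (if true then (7 - (if false then 6 else (5 * 5))) else ((if false then (let y = true in 3) else (5 - 5)) - (let z = (let u = false in (\v.5)) in 1)))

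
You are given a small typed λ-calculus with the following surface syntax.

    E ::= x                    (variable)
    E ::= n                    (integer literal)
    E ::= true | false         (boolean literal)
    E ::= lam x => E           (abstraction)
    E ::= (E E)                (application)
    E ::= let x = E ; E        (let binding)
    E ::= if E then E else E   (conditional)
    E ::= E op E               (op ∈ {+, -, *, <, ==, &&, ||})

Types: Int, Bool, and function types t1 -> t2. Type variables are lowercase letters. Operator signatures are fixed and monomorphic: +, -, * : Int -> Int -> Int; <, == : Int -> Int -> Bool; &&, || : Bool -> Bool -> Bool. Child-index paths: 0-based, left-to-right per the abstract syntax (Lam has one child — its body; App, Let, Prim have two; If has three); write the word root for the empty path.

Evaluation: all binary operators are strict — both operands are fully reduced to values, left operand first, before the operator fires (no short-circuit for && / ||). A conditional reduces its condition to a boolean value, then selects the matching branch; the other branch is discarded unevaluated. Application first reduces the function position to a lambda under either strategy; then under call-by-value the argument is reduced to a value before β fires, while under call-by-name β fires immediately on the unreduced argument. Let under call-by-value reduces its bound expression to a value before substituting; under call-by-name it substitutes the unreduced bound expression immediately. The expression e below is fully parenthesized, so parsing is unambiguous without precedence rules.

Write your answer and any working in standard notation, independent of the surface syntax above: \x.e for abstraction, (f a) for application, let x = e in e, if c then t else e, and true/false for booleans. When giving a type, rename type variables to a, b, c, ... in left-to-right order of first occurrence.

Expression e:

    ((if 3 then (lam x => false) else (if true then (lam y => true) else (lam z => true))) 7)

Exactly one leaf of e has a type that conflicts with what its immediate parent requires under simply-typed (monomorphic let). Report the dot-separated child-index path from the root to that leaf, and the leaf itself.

Answer: 0.0 : 3

Derivation:
  unify Int ~ Bool
  FAIL: mismatch Int ~ Bool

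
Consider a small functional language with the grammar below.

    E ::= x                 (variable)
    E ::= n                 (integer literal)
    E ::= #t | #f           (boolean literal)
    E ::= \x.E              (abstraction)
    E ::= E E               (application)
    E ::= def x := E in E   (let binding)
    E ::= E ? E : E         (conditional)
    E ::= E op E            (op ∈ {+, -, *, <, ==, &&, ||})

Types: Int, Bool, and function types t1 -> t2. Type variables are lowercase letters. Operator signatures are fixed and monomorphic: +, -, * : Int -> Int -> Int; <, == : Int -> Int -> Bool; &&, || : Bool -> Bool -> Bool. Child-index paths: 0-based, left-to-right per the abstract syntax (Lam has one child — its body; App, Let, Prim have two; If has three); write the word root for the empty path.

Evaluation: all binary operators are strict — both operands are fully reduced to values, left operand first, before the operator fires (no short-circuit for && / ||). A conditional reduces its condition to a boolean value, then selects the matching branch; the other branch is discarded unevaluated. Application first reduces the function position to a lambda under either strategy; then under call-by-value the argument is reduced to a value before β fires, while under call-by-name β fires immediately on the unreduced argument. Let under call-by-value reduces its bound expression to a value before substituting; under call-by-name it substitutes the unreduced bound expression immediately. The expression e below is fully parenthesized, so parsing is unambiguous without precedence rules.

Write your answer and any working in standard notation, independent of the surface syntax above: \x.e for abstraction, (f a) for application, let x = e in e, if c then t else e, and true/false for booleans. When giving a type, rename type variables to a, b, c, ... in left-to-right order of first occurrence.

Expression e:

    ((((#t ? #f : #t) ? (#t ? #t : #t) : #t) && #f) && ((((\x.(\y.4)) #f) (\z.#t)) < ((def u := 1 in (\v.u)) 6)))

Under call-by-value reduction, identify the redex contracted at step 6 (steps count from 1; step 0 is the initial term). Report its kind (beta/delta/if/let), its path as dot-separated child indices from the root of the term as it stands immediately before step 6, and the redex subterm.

Derivation:
step 0: (((if (if true then false else true) then (if true then true else true) else true) && false) && ((((\x.(\y.4)) false) (\z.true)) < ((let u = 1 in (\v.u)) 6)))
step 1: [if@0.0.0] (((if false then (if true then true else true) else true) && false) && ((((\x.(\y.4)) false) (\z.true)) < ((let u = 1 in (\v.u)) 6)))
step 2: [if@0.0] ((true && false) && ((((\x.(\y.4)) false) (\z.true)) < ((let u = 1 in (\v.u)) 6)))
step 3: [delta@0] (false && ((((\x.(\y.4)) false) (\z.true)) < ((let u = 1 in (\v.u)) 6)))
step 4: [beta@1.0.0] (false && (((\y.4) (\z.true)) < ((let u = 1 in (\v.u)) 6)))
step 5: [beta@1.0] (false && (4 < ((let u = 1 in (\v.u)) 6)))
step 6: [let@1.1.0] (false && (4 < ((\v.1) 6)))

Answer: let at 1.1.0 : (let u = 1 in (\v.u))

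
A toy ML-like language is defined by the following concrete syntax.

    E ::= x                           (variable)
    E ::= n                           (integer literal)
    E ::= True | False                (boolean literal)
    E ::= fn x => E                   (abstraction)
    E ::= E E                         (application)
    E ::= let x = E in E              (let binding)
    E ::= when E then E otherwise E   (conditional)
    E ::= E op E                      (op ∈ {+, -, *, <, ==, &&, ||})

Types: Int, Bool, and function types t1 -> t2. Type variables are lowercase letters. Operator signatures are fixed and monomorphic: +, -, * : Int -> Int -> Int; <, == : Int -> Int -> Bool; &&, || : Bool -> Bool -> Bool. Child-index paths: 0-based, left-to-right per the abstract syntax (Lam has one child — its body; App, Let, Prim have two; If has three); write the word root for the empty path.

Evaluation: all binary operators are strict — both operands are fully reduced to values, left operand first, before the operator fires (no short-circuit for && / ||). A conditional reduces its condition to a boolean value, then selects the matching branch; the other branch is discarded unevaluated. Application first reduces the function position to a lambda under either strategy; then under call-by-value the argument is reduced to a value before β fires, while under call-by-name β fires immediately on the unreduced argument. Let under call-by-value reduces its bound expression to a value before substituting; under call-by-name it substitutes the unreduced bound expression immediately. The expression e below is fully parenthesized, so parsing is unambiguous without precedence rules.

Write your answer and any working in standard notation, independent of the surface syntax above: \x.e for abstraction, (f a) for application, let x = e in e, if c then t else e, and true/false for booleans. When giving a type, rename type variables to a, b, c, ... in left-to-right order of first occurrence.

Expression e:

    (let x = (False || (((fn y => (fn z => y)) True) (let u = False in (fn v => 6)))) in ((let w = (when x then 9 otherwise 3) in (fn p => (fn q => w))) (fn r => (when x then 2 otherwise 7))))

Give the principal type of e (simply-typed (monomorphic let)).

Answer: a -> Int

Derivation:
  unify Bool ~ Bool
y : a
\z._ : b -> a
\y._ : a -> b -> a
  unify a -> b -> a ~ Bool -> c
  unify a ~ Bool
  unify b -> Bool ~ c
_ _ : b -> Bool
let u : Bool
\v._ : d -> Int
  unify b -> Bool ~ (d -> Int) -> e
  unify b ~ d -> Int
  unify Bool ~ e
_ _ : Bool
  unify Bool ~ Bool
let x : Bool
x : Bool
  unify Bool ~ Bool
  unify Int ~ Int
let w : Int
w : Int
\q._ : g -> Int
\p._ : f -> g -> Int
x : Bool
  unify Bool ~ Bool
  unify Int ~ Int
\r._ : h -> Int
  unify f -> g -> Int ~ (h -> Int) -> i
  unify f ~ h -> Int
  unify g -> Int ~ i
_ _ : g -> Int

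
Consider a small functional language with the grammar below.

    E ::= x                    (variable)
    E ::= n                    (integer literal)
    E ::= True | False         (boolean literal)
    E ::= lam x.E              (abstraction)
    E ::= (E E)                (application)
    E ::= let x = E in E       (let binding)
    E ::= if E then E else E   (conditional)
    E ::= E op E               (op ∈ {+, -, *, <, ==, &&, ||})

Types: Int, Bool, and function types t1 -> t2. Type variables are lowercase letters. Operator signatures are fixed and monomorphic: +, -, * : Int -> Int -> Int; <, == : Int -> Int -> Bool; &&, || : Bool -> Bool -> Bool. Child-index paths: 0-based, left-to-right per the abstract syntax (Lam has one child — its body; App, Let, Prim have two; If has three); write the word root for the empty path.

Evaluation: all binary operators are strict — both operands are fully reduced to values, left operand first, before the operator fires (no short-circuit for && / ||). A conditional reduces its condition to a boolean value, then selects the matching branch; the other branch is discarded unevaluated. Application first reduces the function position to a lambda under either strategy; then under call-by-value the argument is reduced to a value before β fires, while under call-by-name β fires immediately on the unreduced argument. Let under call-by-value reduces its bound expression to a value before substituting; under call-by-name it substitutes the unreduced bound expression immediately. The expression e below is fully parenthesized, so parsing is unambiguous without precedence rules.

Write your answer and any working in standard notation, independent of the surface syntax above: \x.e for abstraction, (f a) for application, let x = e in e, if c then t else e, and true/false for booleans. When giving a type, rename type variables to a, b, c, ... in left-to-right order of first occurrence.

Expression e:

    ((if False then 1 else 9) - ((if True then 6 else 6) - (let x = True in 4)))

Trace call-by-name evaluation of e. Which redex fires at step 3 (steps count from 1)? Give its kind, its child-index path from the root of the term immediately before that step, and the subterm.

Working:
step 0: ((if false then 1 else 9) - ((if true then 6 else 6) - (let x = true in 4)))
step 1: [if@0] (9 - ((if true then 6 else 6) - (let x = true in 4)))
step 2: [if@1.0] (9 - (6 - (let x = true in 4)))
step 3: [let@1.1] (9 - (6 - 4))

Answer: let at 1.1 : (let x = true in 4)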